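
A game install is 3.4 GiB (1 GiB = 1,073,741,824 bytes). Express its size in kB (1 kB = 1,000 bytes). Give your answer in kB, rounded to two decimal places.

3.4 GiB = 3.4 × 2^30 bytes = 3,650,722,201.6 bytes
1 kB = 1,000 bytes
3,650,722,201.6 / 1,000 = 3,650,722.20 kB

3,650,722.20 kB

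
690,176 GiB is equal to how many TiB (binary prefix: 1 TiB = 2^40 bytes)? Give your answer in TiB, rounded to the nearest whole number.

690,176 GiB = 690,176 × 2^30 bytes = 741,070,837,121,024 bytes
1 TiB = 2^40 bytes = 1,099,511,627,776 bytes
741,070,837,121,024 / 1,099,511,627,776 = 674 TiB

674 TiB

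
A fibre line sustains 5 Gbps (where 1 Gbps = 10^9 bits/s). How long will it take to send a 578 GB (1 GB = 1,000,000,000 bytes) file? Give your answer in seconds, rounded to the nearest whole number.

925 seconds

578 GB = 578,000,000,000 bytes = 4,624,000,000,000 bits
5 Gbps = 5,000,000,000 bits/s
time = 4,624,000,000,000 / 5,000,000,000 = 925 s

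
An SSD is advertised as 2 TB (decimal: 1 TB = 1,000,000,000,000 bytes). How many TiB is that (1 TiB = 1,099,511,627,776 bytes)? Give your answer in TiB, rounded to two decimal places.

2 TB × 1,000,000,000,000 bytes/TB = 2,000,000,000,000 bytes
1 TiB = 2^40 bytes = 1,099,511,627,776 bytes
2,000,000,000,000 / 1,099,511,627,776 = 1.82 TiB

1.82 TiB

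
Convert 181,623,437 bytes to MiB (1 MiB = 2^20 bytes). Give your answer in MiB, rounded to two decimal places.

181,623,437 bytes given.
1 MiB = 1,048,576 bytes
181,623,437 / 1,048,576 = 173.21 MiB

173.21 MiB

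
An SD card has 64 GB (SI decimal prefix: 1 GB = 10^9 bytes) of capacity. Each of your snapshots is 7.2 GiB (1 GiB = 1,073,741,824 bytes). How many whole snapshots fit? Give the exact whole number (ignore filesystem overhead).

Capacity: 64 GB = 64,000,000,000 bytes
Per item: 7.2 GiB = 7,730,941,132.8 bytes
⌊64,000,000,000 / 7,730,941,132.8⌋ = 8

8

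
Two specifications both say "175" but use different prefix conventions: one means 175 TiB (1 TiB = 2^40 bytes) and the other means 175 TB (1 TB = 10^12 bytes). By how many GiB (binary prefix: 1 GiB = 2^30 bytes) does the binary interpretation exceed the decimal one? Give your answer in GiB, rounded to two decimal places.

175 TiB = 175 × 1,099,511,627,776 = 192,414,534,860,800 bytes
175 TB = 175 × 1,000,000,000,000 = 175,000,000,000,000 bytes
difference = 17,414,534,860,800 bytes
17,414,534,860,800 / 1,073,741,824 = 16,218.55 GiB

16,218.55 GiB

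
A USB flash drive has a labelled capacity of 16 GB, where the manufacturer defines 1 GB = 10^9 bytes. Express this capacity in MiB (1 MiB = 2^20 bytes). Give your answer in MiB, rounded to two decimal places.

15,258.79 MiB

16 GB × 1,000,000,000 bytes/GB = 16,000,000,000 bytes
1 MiB = 2^20 bytes = 1,048,576 bytes
16,000,000,000 / 1,048,576 = 15,258.79 MiB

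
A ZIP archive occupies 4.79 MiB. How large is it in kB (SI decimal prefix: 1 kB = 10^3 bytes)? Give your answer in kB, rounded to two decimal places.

5,022.68 kB

4.79 MiB = 4.79 × 2^20 bytes = 5,022,679.04 bytes
1 kB = 1,000 bytes
5,022,679.04 / 1,000 = 5,022.68 kB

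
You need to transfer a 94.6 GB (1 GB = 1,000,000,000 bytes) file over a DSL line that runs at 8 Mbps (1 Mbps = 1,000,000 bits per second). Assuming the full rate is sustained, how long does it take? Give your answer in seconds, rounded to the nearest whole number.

94.6 GB = 94,600,000,000 bytes = 756,800,000,000 bits
8 Mbps = 8,000,000 bits/s
time = 756,800,000,000 / 8,000,000 = 94,600 s

94,600 seconds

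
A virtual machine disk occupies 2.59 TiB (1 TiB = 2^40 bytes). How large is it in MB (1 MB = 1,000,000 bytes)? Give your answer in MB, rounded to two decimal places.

2,847,735.12 MB

2.59 TiB × 1,099,511,627,776 bytes/TiB = 2,847,735,115,939.84 bytes
1 MB = 10^6 bytes = 1,000,000 bytes
2,847,735,115,939.84 / 1,000,000 = 2,847,735.12 MB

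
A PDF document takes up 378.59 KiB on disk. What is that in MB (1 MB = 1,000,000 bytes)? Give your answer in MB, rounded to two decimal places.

378.59 KiB = 378.59 × 2^10 bytes = 387,676.16 bytes
1 MB = 1,000,000 bytes
387,676.16 / 1,000,000 = 0.39 MB

0.39 MB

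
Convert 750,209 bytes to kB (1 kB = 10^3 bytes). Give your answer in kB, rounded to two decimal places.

750.21 kB

750,209 bytes given.
1 kB = 1,000 bytes
750,209 / 1,000 = 750.21 kB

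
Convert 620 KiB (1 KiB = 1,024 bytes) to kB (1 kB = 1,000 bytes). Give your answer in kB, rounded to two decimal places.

620 KiB × 1,024 bytes/KiB = 634,880 bytes
1 kB = 1,000 bytes
634,880 / 1,000 = 634.88 kB

634.88 kB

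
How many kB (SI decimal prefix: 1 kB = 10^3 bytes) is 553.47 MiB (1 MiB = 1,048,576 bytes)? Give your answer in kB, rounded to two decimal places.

580,355.36 kB

553.47 MiB × 1,048,576 bytes/MiB = 580,355,358.72 bytes
1 kB = 1,000 bytes
580,355,358.72 / 1,000 = 580,355.36 kB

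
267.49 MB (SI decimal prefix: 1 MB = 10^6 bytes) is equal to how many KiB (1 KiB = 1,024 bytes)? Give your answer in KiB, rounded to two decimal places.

267.49 MB = 267.49 × 10^6 bytes = 267,490,000 bytes
1 KiB = 1,024 bytes
267,490,000 / 1,024 = 261,220.70 KiB

261,220.70 KiB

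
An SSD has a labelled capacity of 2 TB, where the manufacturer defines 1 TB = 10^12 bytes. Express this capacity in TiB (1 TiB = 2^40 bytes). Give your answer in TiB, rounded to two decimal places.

2 TB = 2 × 10^12 bytes = 2,000,000,000,000 bytes
1 TiB = 2^40 bytes = 1,099,511,627,776 bytes
2,000,000,000,000 / 1,099,511,627,776 = 1.82 TiB

1.82 TiB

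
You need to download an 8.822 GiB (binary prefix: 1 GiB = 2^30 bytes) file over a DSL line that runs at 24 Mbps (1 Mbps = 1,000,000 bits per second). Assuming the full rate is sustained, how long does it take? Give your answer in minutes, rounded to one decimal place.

52.6 minutes

8.822 GiB = 9,472,550,371.328 bytes = 75,780,402,970.624 bits
24 Mbps = 24,000,000 bits/s
time = 75,780,402,970.624 / 24,000,000 = 3,157.52 s
3,157.52 s / 60 = 52.6 minutes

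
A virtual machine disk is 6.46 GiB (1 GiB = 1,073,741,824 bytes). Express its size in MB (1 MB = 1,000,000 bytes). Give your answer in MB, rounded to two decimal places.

6.46 GiB = 6.46 × 2^30 bytes = 6,936,372,183.04 bytes
1 MB = 1,000,000 bytes
6,936,372,183.04 / 1,000,000 = 6,936.37 MB

6,936.37 MB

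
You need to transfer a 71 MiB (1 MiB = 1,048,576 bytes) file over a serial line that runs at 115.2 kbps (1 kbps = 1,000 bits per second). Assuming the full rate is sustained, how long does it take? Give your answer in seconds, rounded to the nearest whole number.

71 MiB = 74,448,896 bytes = 595,591,168 bits
115.2 kbps = 115,200 bits/s
time = 595,591,168 / 115,200 = 5,170 s

5,170 seconds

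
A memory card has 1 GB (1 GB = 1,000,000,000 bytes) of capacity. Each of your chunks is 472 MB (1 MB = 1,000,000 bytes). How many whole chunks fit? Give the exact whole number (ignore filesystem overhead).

2

Capacity: 1 GB = 1,000,000,000 bytes
Per item: 472 MB = 472,000,000 bytes
⌊1,000,000,000 / 472,000,000⌋ = 2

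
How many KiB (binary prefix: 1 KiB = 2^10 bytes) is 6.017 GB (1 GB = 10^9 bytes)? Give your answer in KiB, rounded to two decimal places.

6.017 GB = 6.017 × 10^9 bytes = 6,017,000,000 bytes
1 KiB = 2^10 bytes = 1,024 bytes
6,017,000,000 / 1,024 = 5,875,976.56 KiB

5,875,976.56 KiB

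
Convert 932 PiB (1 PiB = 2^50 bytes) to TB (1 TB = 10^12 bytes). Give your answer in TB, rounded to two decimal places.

1,049,338.71 TB

932 PiB × 1,125,899,906,842,624 bytes/PiB = 1,049,338,713,177,325,568 bytes
1 TB = 10^12 bytes = 1,000,000,000,000 bytes
1,049,338,713,177,325,568 / 1,000,000,000,000 = 1,049,338.71 TB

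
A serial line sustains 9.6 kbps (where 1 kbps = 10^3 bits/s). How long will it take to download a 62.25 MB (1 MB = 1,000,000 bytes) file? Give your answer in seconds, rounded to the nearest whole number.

51,875 seconds

62.25 MB = 62,250,000 bytes = 498,000,000 bits
9.6 kbps = 9,600 bits/s
time = 498,000,000 / 9,600 = 51,875 s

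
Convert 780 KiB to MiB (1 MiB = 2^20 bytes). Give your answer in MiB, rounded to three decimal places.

780 KiB × 1,024 bytes/KiB = 798,720 bytes
1 MiB = 1,048,576 bytes
798,720 / 1,048,576 = 0.762 MiB

0.762 MiB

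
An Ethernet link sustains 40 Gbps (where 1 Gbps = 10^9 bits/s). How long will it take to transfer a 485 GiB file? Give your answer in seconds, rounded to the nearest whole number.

485 GiB = 520,764,784,640 bytes = 4,166,118,277,120 bits
40 Gbps = 40,000,000,000 bits/s
time = 4,166,118,277,120 / 40,000,000,000 = 104 s

104 seconds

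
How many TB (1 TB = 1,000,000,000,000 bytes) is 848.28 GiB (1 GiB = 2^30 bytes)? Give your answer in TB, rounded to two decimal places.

0.91 TB

848.28 GiB × 1,073,741,824 bytes/GiB = 910,833,714,462.72 bytes
1 TB = 1,000,000,000,000 bytes
910,833,714,462.72 / 1,000,000,000,000 = 0.91 TB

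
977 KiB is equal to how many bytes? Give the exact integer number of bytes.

1,000,448 bytes

977 × 1,024 = 1,000,448 bytes  (1 KiB = 2^10 bytes)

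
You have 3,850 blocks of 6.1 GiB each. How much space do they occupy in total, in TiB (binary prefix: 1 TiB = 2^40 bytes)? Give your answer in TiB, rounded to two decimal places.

22.93 TiB

Total = 3,850 × 6.1 GiB = 23,485 GiB
= 23,485 × 1,073,741,824 bytes = 25,216,826,736,640 bytes
1 TiB = 1,099,511,627,776 bytes
25,216,826,736,640 / 1,099,511,627,776 = 22.93 TiB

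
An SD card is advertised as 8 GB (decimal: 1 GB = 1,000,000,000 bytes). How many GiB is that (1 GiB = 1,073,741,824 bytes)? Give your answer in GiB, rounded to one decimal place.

7.5 GiB

8 GB × 1,000,000,000 bytes/GB = 8,000,000,000 bytes
1 GiB = 1,073,741,824 bytes
8,000,000,000 / 1,073,741,824 = 7.5 GiB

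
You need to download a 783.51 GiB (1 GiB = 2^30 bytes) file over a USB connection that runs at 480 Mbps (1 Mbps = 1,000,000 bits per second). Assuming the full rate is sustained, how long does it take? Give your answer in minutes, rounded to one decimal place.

233.7 minutes

783.51 GiB = 841,287,456,522.24 bytes = 6,730,299,652,177.92 bits
480 Mbps = 480,000,000 bits/s
time = 6,730,299,652,177.92 / 480,000,000 = 14,021.46 s
14,021.46 s / 60 = 233.7 minutes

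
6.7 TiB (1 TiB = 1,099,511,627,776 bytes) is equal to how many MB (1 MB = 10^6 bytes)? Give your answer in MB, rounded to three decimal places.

7,366,727.906 MB

6.7 TiB = 6.7 × 2^40 bytes = 7,366,727,906,099.2 bytes
1 MB = 1,000,000 bytes
7,366,727,906,099.2 / 1,000,000 = 7,366,727.906 MB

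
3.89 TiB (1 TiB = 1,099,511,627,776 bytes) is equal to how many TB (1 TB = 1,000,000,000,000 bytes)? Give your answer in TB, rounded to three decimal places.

4.277 TB

3.89 TiB = 3.89 × 2^40 bytes = 4,277,100,232,048.64 bytes
1 TB = 10^12 bytes = 1,000,000,000,000 bytes
4,277,100,232,048.64 / 1,000,000,000,000 = 4.277 TB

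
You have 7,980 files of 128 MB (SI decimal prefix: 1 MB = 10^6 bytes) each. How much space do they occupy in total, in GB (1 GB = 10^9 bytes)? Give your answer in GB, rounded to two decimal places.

1,021.44 GB

Total = 7,980 × 128 MB = 1,021,440 MB
= 1,021,440 × 1,000,000 bytes = 1,021,440,000,000 bytes
1 GB = 1,000,000,000 bytes
1,021,440,000,000 / 1,000,000,000 = 1,021.44 GB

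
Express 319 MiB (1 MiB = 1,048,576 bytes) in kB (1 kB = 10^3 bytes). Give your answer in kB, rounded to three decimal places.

334,495.744 kB

319 MiB × 1,048,576 bytes/MiB = 334,495,744 bytes
1 kB = 10^3 bytes = 1,000 bytes
334,495,744 / 1,000 = 334,495.744 kB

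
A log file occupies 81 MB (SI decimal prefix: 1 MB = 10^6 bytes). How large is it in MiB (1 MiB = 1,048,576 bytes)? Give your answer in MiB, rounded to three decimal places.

81 MB × 1,000,000 bytes/MB = 81,000,000 bytes
1 MiB = 2^20 bytes = 1,048,576 bytes
81,000,000 / 1,048,576 = 77.248 MiB

77.248 MiB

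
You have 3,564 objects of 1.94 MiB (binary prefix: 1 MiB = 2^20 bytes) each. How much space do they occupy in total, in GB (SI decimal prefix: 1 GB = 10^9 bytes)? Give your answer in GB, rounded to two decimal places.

Total = 3,564 × 1.94 MiB = 6914.16 MiB
= 6914.16 × 1,048,576 bytes = 7,250,022,236.16 bytes
1 GB = 1,000,000,000 bytes
7,250,022,236.16 / 1,000,000,000 = 7.25 GB

7.25 GB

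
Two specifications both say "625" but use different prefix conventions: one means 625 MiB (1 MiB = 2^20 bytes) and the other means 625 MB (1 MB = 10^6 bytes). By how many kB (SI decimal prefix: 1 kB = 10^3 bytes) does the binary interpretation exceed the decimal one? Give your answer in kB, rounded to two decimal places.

30,360.00 kB

625 MiB = 625 × 1,048,576 = 655,360,000 bytes
625 MB = 625 × 1,000,000 = 625,000,000 bytes
difference = 30,360,000 bytes
30,360,000 / 1,000 = 30,360.00 kB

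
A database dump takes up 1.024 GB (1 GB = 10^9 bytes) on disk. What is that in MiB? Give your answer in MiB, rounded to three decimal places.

976.563 MiB

1.024 GB × 1,000,000,000 bytes/GB = 1,024,000,000 bytes
1 MiB = 2^20 bytes = 1,048,576 bytes
1,024,000,000 / 1,048,576 = 976.563 MiB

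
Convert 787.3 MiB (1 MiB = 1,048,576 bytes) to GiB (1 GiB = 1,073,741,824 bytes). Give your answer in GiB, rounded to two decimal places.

0.77 GiB

787.3 MiB = 787.3 × 2^20 bytes = 825,543,884.8 bytes
1 GiB = 2^30 bytes = 1,073,741,824 bytes
825,543,884.8 / 1,073,741,824 = 0.77 GiB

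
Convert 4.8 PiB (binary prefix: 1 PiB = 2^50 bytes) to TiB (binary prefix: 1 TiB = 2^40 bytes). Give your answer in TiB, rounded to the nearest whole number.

4.8 PiB = 4.8 × 2^50 bytes = 5,404,319,552,844,595.2 bytes
1 TiB = 2^40 bytes = 1,099,511,627,776 bytes
5,404,319,552,844,595.2 / 1,099,511,627,776 = 4,915 TiB

4,915 TiB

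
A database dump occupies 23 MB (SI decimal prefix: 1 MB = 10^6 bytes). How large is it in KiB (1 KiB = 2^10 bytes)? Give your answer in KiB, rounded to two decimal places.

22,460.94 KiB

23 MB = 23 × 10^6 bytes = 23,000,000 bytes
1 KiB = 1,024 bytes
23,000,000 / 1,024 = 22,460.94 KiB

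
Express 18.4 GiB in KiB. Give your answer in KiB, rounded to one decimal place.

19,293,798.4 KiB

18.4 GiB × 1,073,741,824 bytes/GiB = 19,756,849,561.6 bytes
1 KiB = 2^10 bytes = 1,024 bytes
19,756,849,561.6 / 1,024 = 19,293,798.4 KiB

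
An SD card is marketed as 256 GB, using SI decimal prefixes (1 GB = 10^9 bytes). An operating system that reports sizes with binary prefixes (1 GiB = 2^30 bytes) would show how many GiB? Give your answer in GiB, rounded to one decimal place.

256 GB = 256 × 10^9 bytes = 256,000,000,000 bytes
1 GiB = 2^30 bytes = 1,073,741,824 bytes
256,000,000,000 / 1,073,741,824 = 238.4 GiB

238.4 GiB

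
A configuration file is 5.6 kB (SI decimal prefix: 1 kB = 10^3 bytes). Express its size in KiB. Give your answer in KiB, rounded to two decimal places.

5.6 kB = 5.6 × 10^3 bytes = 5,600 bytes
1 KiB = 1,024 bytes
5,600 / 1,024 = 5.47 KiB

5.47 KiB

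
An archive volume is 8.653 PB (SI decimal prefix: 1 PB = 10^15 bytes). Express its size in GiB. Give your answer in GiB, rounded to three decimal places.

8,058,734.238 GiB

8.653 PB = 8.653 × 10^15 bytes = 8,653,000,000,000,000 bytes
1 GiB = 2^30 bytes = 1,073,741,824 bytes
8,653,000,000,000,000 / 1,073,741,824 = 8,058,734.238 GiB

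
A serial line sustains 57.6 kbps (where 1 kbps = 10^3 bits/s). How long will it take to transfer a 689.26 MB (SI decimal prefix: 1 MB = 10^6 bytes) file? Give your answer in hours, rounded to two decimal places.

689.26 MB = 689,260,000 bytes = 5,514,080,000 bits
57.6 kbps = 57,600 bits/s
time = 5,514,080,000 / 57,600 = 95,730.5556 s
95,730.5556 s / 3600 = 26.59 hours

26.59 hours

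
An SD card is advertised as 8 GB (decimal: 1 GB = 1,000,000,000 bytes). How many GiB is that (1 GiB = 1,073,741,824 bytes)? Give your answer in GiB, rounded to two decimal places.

7.45 GiB

8 GB = 8 × 10^9 bytes = 8,000,000,000 bytes
1 GiB = 2^30 bytes = 1,073,741,824 bytes
8,000,000,000 / 1,073,741,824 = 7.45 GiB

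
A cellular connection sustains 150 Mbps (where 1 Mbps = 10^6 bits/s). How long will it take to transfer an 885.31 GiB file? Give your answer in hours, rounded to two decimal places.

885.31 GiB = 950,594,374,205.44 bytes = 7,604,754,993,643.52 bits
150 Mbps = 150,000,000 bits/s
time = 7,604,754,993,643.52 / 150,000,000 = 50,698.3666 s
50,698.3666 s / 3600 = 14.08 hours

14.08 hours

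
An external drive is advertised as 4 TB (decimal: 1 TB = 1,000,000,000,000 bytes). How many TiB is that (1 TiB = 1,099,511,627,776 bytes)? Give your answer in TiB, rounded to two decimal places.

3.64 TiB

4 TB = 4 × 10^12 bytes = 4,000,000,000,000 bytes
1 TiB = 1,099,511,627,776 bytes
4,000,000,000,000 / 1,099,511,627,776 = 3.64 TiB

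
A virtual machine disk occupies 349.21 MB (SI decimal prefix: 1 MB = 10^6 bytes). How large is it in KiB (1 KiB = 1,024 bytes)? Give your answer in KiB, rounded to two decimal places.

349.21 MB = 349.21 × 10^6 bytes = 349,210,000 bytes
1 KiB = 1,024 bytes
349,210,000 / 1,024 = 341,025.39 KiB

341,025.39 KiB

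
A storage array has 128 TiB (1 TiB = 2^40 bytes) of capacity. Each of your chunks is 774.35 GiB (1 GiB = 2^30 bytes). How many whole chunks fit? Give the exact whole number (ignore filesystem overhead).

169

Capacity: 128 TiB = 140,737,488,355,328 bytes
Per item: 774.35 GiB = 831,451,981,414.4 bytes
⌊140,737,488,355,328 / 831,451,981,414.4⌋ = 169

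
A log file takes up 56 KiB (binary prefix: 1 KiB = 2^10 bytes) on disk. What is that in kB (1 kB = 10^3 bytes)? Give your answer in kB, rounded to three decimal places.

56 KiB × 1,024 bytes/KiB = 57,344 bytes
1 kB = 10^3 bytes = 1,000 bytes
57,344 / 1,000 = 57.344 kB

57.344 kB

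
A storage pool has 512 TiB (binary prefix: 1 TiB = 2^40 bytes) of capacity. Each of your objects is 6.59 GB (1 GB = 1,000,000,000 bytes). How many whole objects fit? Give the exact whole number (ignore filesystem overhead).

Capacity: 512 TiB = 562,949,953,421,312 bytes
Per item: 6.59 GB = 6,590,000,000 bytes
⌊562,949,953,421,312 / 6,590,000,000⌋ = 85,424

85,424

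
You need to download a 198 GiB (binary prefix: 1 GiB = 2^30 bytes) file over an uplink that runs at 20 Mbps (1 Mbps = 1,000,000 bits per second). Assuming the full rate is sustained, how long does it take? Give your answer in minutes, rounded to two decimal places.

198 GiB = 212,600,881,152 bytes = 1,700,807,049,216 bits
20 Mbps = 20,000,000 bits/s
time = 1,700,807,049,216 / 20,000,000 = 85,040.352 s
85,040.352 s / 60 = 1,417.34 minutes

1,417.34 minutes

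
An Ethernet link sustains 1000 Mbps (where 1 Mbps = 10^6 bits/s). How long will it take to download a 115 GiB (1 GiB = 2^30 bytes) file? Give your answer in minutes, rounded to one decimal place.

16.5 minutes

115 GiB = 123,480,309,760 bytes = 987,842,478,080 bits
1000 Mbps = 1,000,000,000 bits/s
time = 987,842,478,080 / 1,000,000,000 = 987.84 s
987.84 s / 60 = 16.5 minutes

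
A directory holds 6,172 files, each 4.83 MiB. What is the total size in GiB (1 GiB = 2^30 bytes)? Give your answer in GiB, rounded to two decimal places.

Total = 6,172 × 4.83 MiB = 29810.76 MiB
= 29810.76 × 1,048,576 bytes = 31,258,847,477.76 bytes
1 GiB = 1,073,741,824 bytes
31,258,847,477.76 / 1,073,741,824 = 29.11 GiB

29.11 GiB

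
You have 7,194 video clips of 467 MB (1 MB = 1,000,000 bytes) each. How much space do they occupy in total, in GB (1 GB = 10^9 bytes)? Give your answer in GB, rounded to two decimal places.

3,359.60 GB

Total = 7,194 × 467 MB = 3,359,598 MB
= 3,359,598 × 1,000,000 bytes = 3,359,598,000,000 bytes
1 GB = 1,000,000,000 bytes
3,359,598,000,000 / 1,000,000,000 = 3,359.60 GB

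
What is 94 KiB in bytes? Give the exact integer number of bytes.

94 × 1,024 = 96,256 bytes

96,256 bytes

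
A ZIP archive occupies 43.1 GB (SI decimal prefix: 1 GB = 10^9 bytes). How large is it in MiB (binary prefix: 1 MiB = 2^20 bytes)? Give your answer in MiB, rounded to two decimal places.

43.1 GB × 1,000,000,000 bytes/GB = 43,100,000,000 bytes
1 MiB = 1,048,576 bytes
43,100,000,000 / 1,048,576 = 41,103.36 MiB

41,103.36 MiB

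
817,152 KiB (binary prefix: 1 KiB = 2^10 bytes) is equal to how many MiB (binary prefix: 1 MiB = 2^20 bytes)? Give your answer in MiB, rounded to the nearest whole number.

817,152 KiB = 817,152 × 2^10 bytes = 836,763,648 bytes
1 MiB = 2^20 bytes = 1,048,576 bytes
836,763,648 / 1,048,576 = 798 MiB

798 MiB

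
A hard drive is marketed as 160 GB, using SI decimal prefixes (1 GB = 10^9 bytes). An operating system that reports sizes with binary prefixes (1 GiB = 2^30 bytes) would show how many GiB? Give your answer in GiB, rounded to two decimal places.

160 GB × 1,000,000,000 bytes/GB = 160,000,000,000 bytes
1 GiB = 2^30 bytes = 1,073,741,824 bytes
160,000,000,000 / 1,073,741,824 = 149.01 GiB

149.01 GiB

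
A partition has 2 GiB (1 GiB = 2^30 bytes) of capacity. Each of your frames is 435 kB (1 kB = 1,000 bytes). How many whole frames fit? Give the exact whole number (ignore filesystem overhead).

Capacity: 2 GiB = 2,147,483,648 bytes
Per item: 435 kB = 435,000 bytes
⌊2,147,483,648 / 435,000⌋ = 4,936

4,936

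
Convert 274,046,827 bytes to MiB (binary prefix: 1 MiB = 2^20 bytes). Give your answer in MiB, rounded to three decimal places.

261.351 MiB

274,046,827 bytes given.
1 MiB = 1,048,576 bytes
274,046,827 / 1,048,576 = 261.351 MiB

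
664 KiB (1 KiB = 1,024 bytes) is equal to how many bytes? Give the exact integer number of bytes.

664 × 1,024 = 679,936 bytes  (1 KiB = 2^10 bytes)

679,936 bytes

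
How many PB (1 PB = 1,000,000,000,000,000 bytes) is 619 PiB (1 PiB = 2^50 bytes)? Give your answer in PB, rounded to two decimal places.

619 PiB = 619 × 2^50 bytes = 696,932,042,335,584,256 bytes
1 PB = 10^15 bytes = 1,000,000,000,000,000 bytes
696,932,042,335,584,256 / 1,000,000,000,000,000 = 696.93 PB

696.93 PB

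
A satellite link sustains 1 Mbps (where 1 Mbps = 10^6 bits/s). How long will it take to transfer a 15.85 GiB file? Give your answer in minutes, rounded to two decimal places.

2,269.17 minutes

15.85 GiB = 17,018,807,910.4 bytes = 136,150,463,283.2 bits
1 Mbps = 1,000,000 bits/s
time = 136,150,463,283.2 / 1,000,000 = 136,150.463 s
136,150.463 s / 60 = 2,269.17 minutes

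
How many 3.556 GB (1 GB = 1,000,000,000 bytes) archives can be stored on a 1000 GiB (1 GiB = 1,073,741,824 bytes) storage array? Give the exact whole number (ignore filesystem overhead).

301

Capacity: 1000 GiB = 1,073,741,824,000 bytes
Per item: 3.556 GB = 3,556,000,000 bytes
⌊1,073,741,824,000 / 3,556,000,000⌋ = 301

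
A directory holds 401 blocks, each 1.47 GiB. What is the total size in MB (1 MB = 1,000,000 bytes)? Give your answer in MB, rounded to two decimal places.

632,938.59 MB

Total = 401 × 1.47 GiB = 589.47 GiB
= 589.47 × 1,073,741,824 bytes = 632,938,592,993.28 bytes
1 MB = 1,000,000 bytes
632,938,592,993.28 / 1,000,000 = 632,938.59 MB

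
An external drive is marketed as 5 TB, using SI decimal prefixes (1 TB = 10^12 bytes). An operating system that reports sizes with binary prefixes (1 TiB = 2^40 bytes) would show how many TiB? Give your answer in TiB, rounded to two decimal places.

4.55 TiB

5 TB × 1,000,000,000,000 bytes/TB = 5,000,000,000,000 bytes
1 TiB = 2^40 bytes = 1,099,511,627,776 bytes
5,000,000,000,000 / 1,099,511,627,776 = 4.55 TiB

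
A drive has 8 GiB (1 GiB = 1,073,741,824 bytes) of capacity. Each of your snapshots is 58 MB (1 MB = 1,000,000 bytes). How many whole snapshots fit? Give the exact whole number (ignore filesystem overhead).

148

Capacity: 8 GiB = 8,589,934,592 bytes
Per item: 58 MB = 58,000,000 bytes
⌊8,589,934,592 / 58,000,000⌋ = 148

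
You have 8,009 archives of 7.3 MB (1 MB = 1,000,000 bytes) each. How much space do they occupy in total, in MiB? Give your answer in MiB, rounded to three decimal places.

55,757.236 MiB

Total = 8,009 × 7.3 MB = 58465.7 MB
= 58465.7 × 1,000,000 bytes = 58,465,700,000 bytes
1 MiB = 1,048,576 bytes
58,465,700,000 / 1,048,576 = 55,757.236 MiB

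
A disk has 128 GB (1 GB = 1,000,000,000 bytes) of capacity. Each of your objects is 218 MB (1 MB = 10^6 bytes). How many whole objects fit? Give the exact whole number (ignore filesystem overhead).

587

Capacity: 128 GB = 128,000,000,000 bytes
Per item: 218 MB = 218,000,000 bytes
⌊128,000,000,000 / 218,000,000⌋ = 587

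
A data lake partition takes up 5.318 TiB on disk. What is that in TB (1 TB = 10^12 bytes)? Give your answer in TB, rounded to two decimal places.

5.85 TB

5.318 TiB = 5.318 × 2^40 bytes = 5,847,202,836,512.768 bytes
1 TB = 1,000,000,000,000 bytes
5,847,202,836,512.768 / 1,000,000,000,000 = 5.85 TB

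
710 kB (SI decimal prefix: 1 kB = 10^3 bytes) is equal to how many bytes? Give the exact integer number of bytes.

710,000 bytes

710 × 1,000 = 710,000 bytes  (1 kB = 10^3 bytes)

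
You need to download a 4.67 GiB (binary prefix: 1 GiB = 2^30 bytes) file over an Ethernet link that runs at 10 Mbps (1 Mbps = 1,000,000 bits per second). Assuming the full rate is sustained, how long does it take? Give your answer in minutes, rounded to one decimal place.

4.67 GiB = 5,014,374,318.08 bytes = 40,114,994,544.64 bits
10 Mbps = 10,000,000 bits/s
time = 40,114,994,544.64 / 10,000,000 = 4,011.50 s
4,011.50 s / 60 = 66.9 minutes

66.9 minutes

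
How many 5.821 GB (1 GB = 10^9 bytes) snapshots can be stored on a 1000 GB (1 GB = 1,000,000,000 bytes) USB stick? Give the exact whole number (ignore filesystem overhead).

Capacity: 1000 GB = 1,000,000,000,000 bytes
Per item: 5.821 GB = 5,821,000,000 bytes
⌊1,000,000,000,000 / 5,821,000,000⌋ = 171

171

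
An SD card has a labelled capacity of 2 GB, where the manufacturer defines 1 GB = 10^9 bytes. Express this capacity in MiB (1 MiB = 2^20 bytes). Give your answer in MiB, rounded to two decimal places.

1,907.35 MiB

2 GB = 2 × 10^9 bytes = 2,000,000,000 bytes
1 MiB = 1,048,576 bytes
2,000,000,000 / 1,048,576 = 1,907.35 MiB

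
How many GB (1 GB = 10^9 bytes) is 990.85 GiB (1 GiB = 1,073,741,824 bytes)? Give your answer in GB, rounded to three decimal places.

1,063.917 GB

990.85 GiB × 1,073,741,824 bytes/GiB = 1,063,917,086,310.4 bytes
1 GB = 1,000,000,000 bytes
1,063,917,086,310.4 / 1,000,000,000 = 1,063.917 GB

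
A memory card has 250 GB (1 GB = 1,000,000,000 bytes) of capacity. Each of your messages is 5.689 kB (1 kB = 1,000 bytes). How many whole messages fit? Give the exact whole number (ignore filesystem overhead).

43,944,454

Capacity: 250 GB = 250,000,000,000 bytes
Per item: 5.689 kB = 5,689 bytes
⌊250,000,000,000 / 5,689⌋ = 43,944,454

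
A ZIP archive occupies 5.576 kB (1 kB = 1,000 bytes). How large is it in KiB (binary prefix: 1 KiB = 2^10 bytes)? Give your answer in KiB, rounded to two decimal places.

5.576 kB × 1,000 bytes/kB = 5,576 bytes
1 KiB = 2^10 bytes = 1,024 bytes
5,576 / 1,024 = 5.45 KiB

5.45 KiB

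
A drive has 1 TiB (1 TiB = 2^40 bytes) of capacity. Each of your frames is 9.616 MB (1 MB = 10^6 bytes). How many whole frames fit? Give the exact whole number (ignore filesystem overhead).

114,341

Capacity: 1 TiB = 1,099,511,627,776 bytes
Per item: 9.616 MB = 9,616,000 bytes
⌊1,099,511,627,776 / 9,616,000⌋ = 114,341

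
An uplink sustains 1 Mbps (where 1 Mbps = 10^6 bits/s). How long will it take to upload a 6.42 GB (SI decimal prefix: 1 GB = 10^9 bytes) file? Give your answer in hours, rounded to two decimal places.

6.42 GB = 6,420,000,000 bytes = 51,360,000,000 bits
1 Mbps = 1,000,000 bits/s
time = 51,360,000,000 / 1,000,000 = 51,360.0000 s
51,360.0000 s / 3600 = 14.27 hours

14.27 hours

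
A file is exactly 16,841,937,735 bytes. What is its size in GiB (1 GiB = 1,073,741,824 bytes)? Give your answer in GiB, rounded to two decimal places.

15.69 GiB

16,841,937,735 bytes given.
1 GiB = 2^30 bytes = 1,073,741,824 bytes
16,841,937,735 / 1,073,741,824 = 15.69 GiB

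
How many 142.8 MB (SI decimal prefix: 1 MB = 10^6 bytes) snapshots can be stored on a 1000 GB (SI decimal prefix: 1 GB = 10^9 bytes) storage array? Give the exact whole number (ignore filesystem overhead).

7,002

Capacity: 1000 GB = 1,000,000,000,000 bytes
Per item: 142.8 MB = 142,800,000 bytes
⌊1,000,000,000,000 / 142,800,000⌋ = 7,002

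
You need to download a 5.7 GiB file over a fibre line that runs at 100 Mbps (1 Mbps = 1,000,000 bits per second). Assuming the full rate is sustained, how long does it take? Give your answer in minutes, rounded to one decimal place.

5.7 GiB = 6,120,328,396.8 bytes = 48,962,627,174.4 bits
100 Mbps = 100,000,000 bits/s
time = 48,962,627,174.4 / 100,000,000 = 489.63 s
489.63 s / 60 = 8.2 minutes

8.2 minutes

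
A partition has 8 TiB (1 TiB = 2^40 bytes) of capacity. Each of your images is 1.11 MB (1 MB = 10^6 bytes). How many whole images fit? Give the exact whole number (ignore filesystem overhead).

Capacity: 8 TiB = 8,796,093,022,208 bytes
Per item: 1.11 MB = 1,110,000 bytes
⌊8,796,093,022,208 / 1,110,000⌋ = 7,924,408

7,924,408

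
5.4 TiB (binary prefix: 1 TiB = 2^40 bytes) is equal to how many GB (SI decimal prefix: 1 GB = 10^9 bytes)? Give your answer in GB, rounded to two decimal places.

5.4 TiB = 5.4 × 2^40 bytes = 5,937,362,789,990.4 bytes
1 GB = 1,000,000,000 bytes
5,937,362,789,990.4 / 1,000,000,000 = 5,937.36 GB

5,937.36 GB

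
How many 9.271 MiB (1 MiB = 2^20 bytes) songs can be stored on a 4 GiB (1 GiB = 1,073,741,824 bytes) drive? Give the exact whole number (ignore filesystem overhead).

Capacity: 4 GiB = 4,294,967,296 bytes
Per item: 9.271 MiB = 9,721,348.096 bytes
⌊4,294,967,296 / 9,721,348.096⌋ = 441

441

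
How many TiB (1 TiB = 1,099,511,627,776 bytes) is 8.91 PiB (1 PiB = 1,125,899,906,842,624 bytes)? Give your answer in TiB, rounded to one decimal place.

9,123.8 TiB

8.91 PiB × 1,125,899,906,842,624 bytes/PiB = 10,031,768,169,967,779.84 bytes
1 TiB = 1,099,511,627,776 bytes
10,031,768,169,967,779.84 / 1,099,511,627,776 = 9,123.8 TiB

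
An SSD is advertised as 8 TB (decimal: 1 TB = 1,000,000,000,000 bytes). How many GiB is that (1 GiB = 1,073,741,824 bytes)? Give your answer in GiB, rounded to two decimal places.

8 TB = 8 × 10^12 bytes = 8,000,000,000,000 bytes
1 GiB = 2^30 bytes = 1,073,741,824 bytes
8,000,000,000,000 / 1,073,741,824 = 7,450.58 GiB

7,450.58 GiB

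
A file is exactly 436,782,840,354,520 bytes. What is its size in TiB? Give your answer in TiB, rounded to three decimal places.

436,782,840,354,520 bytes given.
1 TiB = 1,099,511,627,776 bytes
436,782,840,354,520 / 1,099,511,627,776 = 397.252 TiB

397.252 TiB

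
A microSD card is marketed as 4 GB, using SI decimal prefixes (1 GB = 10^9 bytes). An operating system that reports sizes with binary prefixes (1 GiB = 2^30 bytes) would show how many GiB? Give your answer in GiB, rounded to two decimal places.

4 GB × 1,000,000,000 bytes/GB = 4,000,000,000 bytes
1 GiB = 2^30 bytes = 1,073,741,824 bytes
4,000,000,000 / 1,073,741,824 = 3.73 GiB

3.73 GiB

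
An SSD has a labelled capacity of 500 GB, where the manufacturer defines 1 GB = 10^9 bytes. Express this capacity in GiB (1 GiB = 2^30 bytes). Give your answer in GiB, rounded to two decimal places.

465.66 GiB

500 GB = 500 × 10^9 bytes = 500,000,000,000 bytes
1 GiB = 1,073,741,824 bytes
500,000,000,000 / 1,073,741,824 = 465.66 GiB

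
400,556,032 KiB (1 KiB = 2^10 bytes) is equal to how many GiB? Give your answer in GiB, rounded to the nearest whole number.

400,556,032 KiB × 1,024 bytes/KiB = 410,169,376,768 bytes
1 GiB = 2^30 bytes = 1,073,741,824 bytes
410,169,376,768 / 1,073,741,824 = 382 GiB

382 GiB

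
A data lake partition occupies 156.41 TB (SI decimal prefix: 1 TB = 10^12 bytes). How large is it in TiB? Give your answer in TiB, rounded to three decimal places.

142.254 TiB

156.41 TB = 156.41 × 10^12 bytes = 156,410,000,000,000 bytes
1 TiB = 2^40 bytes = 1,099,511,627,776 bytes
156,410,000,000,000 / 1,099,511,627,776 = 142.254 TiB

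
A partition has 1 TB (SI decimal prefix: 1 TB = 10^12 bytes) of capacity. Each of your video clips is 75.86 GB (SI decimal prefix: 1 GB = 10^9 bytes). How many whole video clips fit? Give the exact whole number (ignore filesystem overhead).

Capacity: 1 TB = 1,000,000,000,000 bytes
Per item: 75.86 GB = 75,860,000,000 bytes
⌊1,000,000,000,000 / 75,860,000,000⌋ = 13

13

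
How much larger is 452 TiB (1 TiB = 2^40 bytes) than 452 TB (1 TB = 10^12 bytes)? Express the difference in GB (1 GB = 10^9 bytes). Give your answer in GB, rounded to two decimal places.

44,979.26 GB

452 TiB = 452 × 1,099,511,627,776 = 496,979,255,754,752 bytes
452 TB = 452 × 1,000,000,000,000 = 452,000,000,000,000 bytes
difference = 44,979,255,754,752 bytes
44,979,255,754,752 / 1,000,000,000 = 44,979.26 GB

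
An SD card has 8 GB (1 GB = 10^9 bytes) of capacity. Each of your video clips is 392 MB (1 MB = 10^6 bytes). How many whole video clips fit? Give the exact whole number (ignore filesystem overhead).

20

Capacity: 8 GB = 8,000,000,000 bytes
Per item: 392 MB = 392,000,000 bytes
⌊8,000,000,000 / 392,000,000⌋ = 20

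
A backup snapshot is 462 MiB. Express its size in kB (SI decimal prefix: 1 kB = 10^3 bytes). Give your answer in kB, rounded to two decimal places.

484,442.11 kB

462 MiB × 1,048,576 bytes/MiB = 484,442,112 bytes
1 kB = 10^3 bytes = 1,000 bytes
484,442,112 / 1,000 = 484,442.11 kB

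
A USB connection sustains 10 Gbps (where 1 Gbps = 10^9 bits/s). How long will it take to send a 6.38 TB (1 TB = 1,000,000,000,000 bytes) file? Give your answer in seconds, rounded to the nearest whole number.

5,104 seconds

6.38 TB = 6,380,000,000,000 bytes = 51,040,000,000,000 bits
10 Gbps = 10,000,000,000 bits/s
time = 51,040,000,000,000 / 10,000,000,000 = 5,104 s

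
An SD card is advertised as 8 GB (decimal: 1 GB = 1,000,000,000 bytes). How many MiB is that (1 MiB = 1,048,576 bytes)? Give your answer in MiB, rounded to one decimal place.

8 GB × 1,000,000,000 bytes/GB = 8,000,000,000 bytes
1 MiB = 1,048,576 bytes
8,000,000,000 / 1,048,576 = 7,629.4 MiB

7,629.4 MiB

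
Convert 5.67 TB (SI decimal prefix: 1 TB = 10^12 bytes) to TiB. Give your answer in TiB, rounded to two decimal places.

5.67 TB = 5.67 × 10^12 bytes = 5,670,000,000,000 bytes
1 TiB = 1,099,511,627,776 bytes
5,670,000,000,000 / 1,099,511,627,776 = 5.16 TiB

5.16 TiB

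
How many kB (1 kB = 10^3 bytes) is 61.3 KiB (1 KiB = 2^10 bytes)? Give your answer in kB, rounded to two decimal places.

62.77 kB

61.3 KiB = 61.3 × 2^10 bytes = 62,771.2 bytes
1 kB = 10^3 bytes = 1,000 bytes
62,771.2 / 1,000 = 62.77 kB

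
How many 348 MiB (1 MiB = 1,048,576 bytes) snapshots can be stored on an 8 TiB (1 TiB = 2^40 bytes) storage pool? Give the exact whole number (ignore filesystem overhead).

Capacity: 8 TiB = 8,796,093,022,208 bytes
Per item: 348 MiB = 364,904,448 bytes
⌊8,796,093,022,208 / 364,904,448⌋ = 24,105

24,105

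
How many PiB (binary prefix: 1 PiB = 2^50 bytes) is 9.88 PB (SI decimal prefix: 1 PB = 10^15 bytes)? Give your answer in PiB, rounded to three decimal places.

8.775 PiB

9.88 PB = 9.88 × 10^15 bytes = 9,880,000,000,000,000 bytes
1 PiB = 1,125,899,906,842,624 bytes
9,880,000,000,000,000 / 1,125,899,906,842,624 = 8.775 PiB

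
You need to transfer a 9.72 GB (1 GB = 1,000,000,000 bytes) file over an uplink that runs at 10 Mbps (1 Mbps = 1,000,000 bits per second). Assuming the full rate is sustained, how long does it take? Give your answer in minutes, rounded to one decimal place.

129.6 minutes

9.72 GB = 9,720,000,000 bytes = 77,760,000,000 bits
10 Mbps = 10,000,000 bits/s
time = 77,760,000,000 / 10,000,000 = 7,776.00 s
7,776.00 s / 60 = 129.6 minutes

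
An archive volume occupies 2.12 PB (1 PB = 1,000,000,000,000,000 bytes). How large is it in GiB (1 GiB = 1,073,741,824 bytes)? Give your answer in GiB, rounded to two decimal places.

1,974,403.86 GiB

2.12 PB × 1,000,000,000,000,000 bytes/PB = 2,120,000,000,000,000 bytes
1 GiB = 2^30 bytes = 1,073,741,824 bytes
2,120,000,000,000,000 / 1,073,741,824 = 1,974,403.86 GiB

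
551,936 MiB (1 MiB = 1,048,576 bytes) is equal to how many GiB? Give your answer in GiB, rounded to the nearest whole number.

539 GiB

551,936 MiB = 551,936 × 2^20 bytes = 578,746,843,136 bytes
1 GiB = 2^30 bytes = 1,073,741,824 bytes
578,746,843,136 / 1,073,741,824 = 539 GiB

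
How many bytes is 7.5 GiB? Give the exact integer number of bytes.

7.5 × 1,073,741,824 = 8,053,063,680 bytes

8,053,063,680 bytes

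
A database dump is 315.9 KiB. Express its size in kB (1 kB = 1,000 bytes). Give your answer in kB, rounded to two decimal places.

323.48 kB

315.9 KiB = 315.9 × 2^10 bytes = 323,481.6 bytes
1 kB = 1,000 bytes
323,481.6 / 1,000 = 323.48 kB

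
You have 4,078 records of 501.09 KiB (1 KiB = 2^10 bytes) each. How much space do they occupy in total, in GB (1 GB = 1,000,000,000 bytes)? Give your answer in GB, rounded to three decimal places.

Total = 4,078 × 501.09 KiB = 2043445.02 KiB
= 2043445.02 × 1,024 bytes = 2,092,487,700.48 bytes
1 GB = 1,000,000,000 bytes
2,092,487,700.48 / 1,000,000,000 = 2.092 GB

2.092 GB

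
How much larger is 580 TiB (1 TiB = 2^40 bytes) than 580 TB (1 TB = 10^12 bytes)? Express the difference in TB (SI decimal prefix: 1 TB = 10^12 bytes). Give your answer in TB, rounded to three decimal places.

580 TiB = 580 × 1,099,511,627,776 = 637,716,744,110,080 bytes
580 TB = 580 × 1,000,000,000,000 = 580,000,000,000,000 bytes
difference = 57,716,744,110,080 bytes
57,716,744,110,080 / 1,000,000,000,000 = 57.717 TB

57.717 TB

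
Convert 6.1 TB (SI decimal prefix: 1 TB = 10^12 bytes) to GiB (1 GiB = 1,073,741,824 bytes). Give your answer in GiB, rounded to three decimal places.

6.1 TB × 1,000,000,000,000 bytes/TB = 6,100,000,000,000 bytes
1 GiB = 1,073,741,824 bytes
6,100,000,000,000 / 1,073,741,824 = 5,681.068 GiB

5,681.068 GiB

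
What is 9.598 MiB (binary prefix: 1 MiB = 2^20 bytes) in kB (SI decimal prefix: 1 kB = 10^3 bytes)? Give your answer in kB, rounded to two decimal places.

9.598 MiB = 9.598 × 2^20 bytes = 10,064,232.448 bytes
1 kB = 1,000 bytes
10,064,232.448 / 1,000 = 10,064.23 kB

10,064.23 kB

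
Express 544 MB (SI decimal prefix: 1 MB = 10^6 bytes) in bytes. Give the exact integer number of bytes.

544,000,000 bytes

544 × 1,000,000 = 544,000,000 bytes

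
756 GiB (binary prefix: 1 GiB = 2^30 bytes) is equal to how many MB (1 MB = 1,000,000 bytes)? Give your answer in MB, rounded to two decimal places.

756 GiB × 1,073,741,824 bytes/GiB = 811,748,818,944 bytes
1 MB = 10^6 bytes = 1,000,000 bytes
811,748,818,944 / 1,000,000 = 811,748.82 MB

811,748.82 MB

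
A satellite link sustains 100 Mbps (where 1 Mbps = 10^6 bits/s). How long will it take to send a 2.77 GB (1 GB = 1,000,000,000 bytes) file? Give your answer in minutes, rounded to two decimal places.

2.77 GB = 2,770,000,000 bytes = 22,160,000,000 bits
100 Mbps = 100,000,000 bits/s
time = 22,160,000,000 / 100,000,000 = 221.600 s
221.600 s / 60 = 3.69 minutes

3.69 minutes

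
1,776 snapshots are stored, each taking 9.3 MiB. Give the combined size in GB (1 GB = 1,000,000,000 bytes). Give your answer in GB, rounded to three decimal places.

17.319 GB

Total = 1,776 × 9.3 MiB = 16516.8 MiB
= 16516.8 × 1,048,576 bytes = 17,319,120,076.8 bytes
1 GB = 1,000,000,000 bytes
17,319,120,076.8 / 1,000,000,000 = 17.319 GB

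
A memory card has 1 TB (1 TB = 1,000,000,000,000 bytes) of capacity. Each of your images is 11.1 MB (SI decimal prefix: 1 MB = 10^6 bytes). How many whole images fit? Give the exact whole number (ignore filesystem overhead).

Capacity: 1 TB = 1,000,000,000,000 bytes
Per item: 11.1 MB = 11,100,000 bytes
⌊1,000,000,000,000 / 11,100,000⌋ = 90,090

90,090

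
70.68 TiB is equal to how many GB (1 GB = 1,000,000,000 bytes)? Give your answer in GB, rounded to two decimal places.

77,713.48 GB

70.68 TiB × 1,099,511,627,776 bytes/TiB = 77,713,481,851,207.68 bytes
1 GB = 1,000,000,000 bytes
77,713,481,851,207.68 / 1,000,000,000 = 77,713.48 GB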